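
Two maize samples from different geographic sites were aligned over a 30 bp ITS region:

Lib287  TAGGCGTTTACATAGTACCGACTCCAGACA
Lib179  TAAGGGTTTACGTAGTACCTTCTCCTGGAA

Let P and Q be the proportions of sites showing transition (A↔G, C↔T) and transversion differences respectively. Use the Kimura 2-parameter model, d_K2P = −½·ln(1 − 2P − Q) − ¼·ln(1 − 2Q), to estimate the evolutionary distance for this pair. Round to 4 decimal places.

0.3297

The sequences differ at positions 3 (G/A, transition), 5 (C/G, transversion), 12 (A/G, transition), 20 (G/T, transversion), 21 (A/T, transversion), 26 (A/T, transversion), 28 (A/G, transition), 29 (C/A, transversion).
Of the 8 differences, 3 transitions and 5 transversions over 30 sites: P = 3/30 = 0.100000, Q = 5/30 = 0.166667.
d = −0.5·ln(0.633333) − 0.25·ln(0.666666) = −0.5·(-0.456759) − 0.25·(-0.405466) = 0.3297.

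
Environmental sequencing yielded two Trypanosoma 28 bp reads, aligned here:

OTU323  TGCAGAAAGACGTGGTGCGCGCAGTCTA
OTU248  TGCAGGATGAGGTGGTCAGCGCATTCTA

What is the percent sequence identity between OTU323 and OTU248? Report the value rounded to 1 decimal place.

78.6%

Differing sites — 6:A/G; 8:A/T; 11:C/G; 17:G/C; 18:C/A; 24:G/T.
22 of the 28 sites match, so the percent identity is 22/28 × 100 = 78.6%.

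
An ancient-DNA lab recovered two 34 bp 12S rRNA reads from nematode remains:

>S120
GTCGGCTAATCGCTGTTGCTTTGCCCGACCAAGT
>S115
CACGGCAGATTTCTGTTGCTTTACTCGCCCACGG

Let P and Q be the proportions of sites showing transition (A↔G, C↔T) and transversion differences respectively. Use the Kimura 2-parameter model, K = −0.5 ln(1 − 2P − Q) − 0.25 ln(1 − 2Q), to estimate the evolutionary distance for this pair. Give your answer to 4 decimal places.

Differing sites — 1:G/C (Tv); 2:T/A (Tv); 7:T/A (Tv); 8:A/G (Ti); 11:C/T (Ti); 12:G/T (Tv); 23:G/A (Ti); 25:C/T (Ti); 28:A/C (Tv); 32:A/C (Tv); 34:T/G (Tv).
Of the 11 differences, 4 transitions and 7 transversions over 34 sites: P = 4/34 = 0.117647, Q = 7/34 = 0.205882.
d = −0.5·ln(0.558824) − 0.25·ln(0.588236) = −0.5·(-0.581921) − 0.25·(-0.530627) = 0.4236.

0.4236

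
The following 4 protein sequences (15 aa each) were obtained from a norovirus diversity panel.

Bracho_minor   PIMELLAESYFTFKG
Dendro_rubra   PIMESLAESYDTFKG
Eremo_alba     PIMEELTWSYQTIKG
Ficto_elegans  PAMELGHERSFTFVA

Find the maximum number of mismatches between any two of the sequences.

Pairwise Hamming distances:
  Bracho_minor vs Dendro_rubra: 2
  Bracho_minor vs Eremo_alba: 5
  Bracho_minor vs Ficto_elegans: 7
  Dendro_rubra vs Eremo_alba: 5
  Dendro_rubra vs Ficto_elegans: 9
  Eremo_alba vs Ficto_elegans: 11
The largest is 11, between Eremo_alba and Ficto_elegans.

11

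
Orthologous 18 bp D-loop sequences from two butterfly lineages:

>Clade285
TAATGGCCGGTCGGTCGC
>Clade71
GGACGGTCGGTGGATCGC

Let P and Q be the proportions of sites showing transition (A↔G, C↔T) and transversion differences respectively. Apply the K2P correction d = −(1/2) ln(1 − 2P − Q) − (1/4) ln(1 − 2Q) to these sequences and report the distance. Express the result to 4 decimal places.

Differing sites — 1:T/G (Tv); 2:A/G (Ti); 4:T/C (Ti); 7:C/T (Ti); 12:C/G (Tv); 14:G/A (Ti).
Of the 6 differences, 4 transitions and 2 transversions over 18 sites: P = 4/18 = 0.222222, Q = 2/18 = 0.111111.
d = −0.5·ln(0.444445) − 0.25·ln(0.777778) = −0.5·(-0.810929) − 0.25·(-0.251314) = 0.4683.

0.4683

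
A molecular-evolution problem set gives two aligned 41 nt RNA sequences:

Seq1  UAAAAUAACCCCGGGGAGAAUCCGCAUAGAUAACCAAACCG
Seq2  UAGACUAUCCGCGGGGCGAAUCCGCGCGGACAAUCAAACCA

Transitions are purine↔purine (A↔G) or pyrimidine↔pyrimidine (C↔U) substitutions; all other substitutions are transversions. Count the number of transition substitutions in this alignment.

The sequences differ at positions 3 (A/G, transition), 5 (A/C, transversion), 8 (A/U, transversion), 11 (C/G, transversion), 17 (A/C, transversion), 26 (A/G, transition), 27 (U/C, transition), 28 (A/G, transition), 31 (U/C, transition), 34 (C/U, transition), 41 (G/A, transition).
Of the 11 differences, 7 transitions and 4 transversions, so the answer is 7.

7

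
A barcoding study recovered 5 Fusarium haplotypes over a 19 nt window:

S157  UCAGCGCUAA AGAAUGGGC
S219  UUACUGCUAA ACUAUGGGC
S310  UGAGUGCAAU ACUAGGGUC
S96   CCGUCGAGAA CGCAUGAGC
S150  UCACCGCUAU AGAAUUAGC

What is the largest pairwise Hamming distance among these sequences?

14

Pairwise Hamming distances:
  S157 vs S219: 5
  S157 vs S310: 8
  S157 vs S96: 8
  S157 vs S150: 4
  S219 vs S310: 6
  S219 vs S96: 11
  S219 vs S150: 7
  S310 vs S96: 14
  S310 vs S150: 10
  S96 vs S150: 9
The largest is 14, between S310 and S96.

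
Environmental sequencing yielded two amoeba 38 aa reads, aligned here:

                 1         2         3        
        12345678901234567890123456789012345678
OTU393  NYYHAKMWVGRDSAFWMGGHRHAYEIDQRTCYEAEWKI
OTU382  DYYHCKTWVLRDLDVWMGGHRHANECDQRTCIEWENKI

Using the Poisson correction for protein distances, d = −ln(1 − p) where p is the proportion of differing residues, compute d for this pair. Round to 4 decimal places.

0.3795

Mismatches occur at site 1 (N→D), site 5 (A→C), site 7 (M→T), site 10 (G→L), site 13 (S→L), site 14 (A→D), site 15 (F→V), site 24 (Y→N), site 26 (I→C), site 32 (Y→I), site 34 (A→W), site 36 (W→N).
p = 12/38 = 0.315789.
d = −ln(1 − 0.315789) = −ln(0.684211) = 0.3795.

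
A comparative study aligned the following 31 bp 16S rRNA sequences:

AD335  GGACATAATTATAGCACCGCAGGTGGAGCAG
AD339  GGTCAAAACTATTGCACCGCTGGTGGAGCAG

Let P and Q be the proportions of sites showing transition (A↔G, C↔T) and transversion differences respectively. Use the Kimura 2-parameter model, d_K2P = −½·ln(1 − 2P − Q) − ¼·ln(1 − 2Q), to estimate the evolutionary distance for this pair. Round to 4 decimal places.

The sequences differ at positions 3 (A/T, transversion), 6 (T/A, transversion), 9 (T/C, transition), 13 (A/T, transversion), 21 (A/T, transversion).
Of the 5 differences, 1 transition and 4 transversions over 31 sites: P = 1/31 = 0.032258, Q = 4/31 = 0.129032.
d = −0.5·ln(0.806452) − 0.25·ln(0.741936) = −0.5·(-0.215111) − 0.25·(-0.298492) = 0.1822.

0.1822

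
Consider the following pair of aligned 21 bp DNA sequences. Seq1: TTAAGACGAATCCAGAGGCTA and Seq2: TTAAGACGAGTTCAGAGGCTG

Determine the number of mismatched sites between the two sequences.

Mismatches occur at site 10 (A→G), site 12 (C→T), site 21 (A→G).
That gives 3 mismatches out of 21 aligned sites, so the Hamming distance is 3.

3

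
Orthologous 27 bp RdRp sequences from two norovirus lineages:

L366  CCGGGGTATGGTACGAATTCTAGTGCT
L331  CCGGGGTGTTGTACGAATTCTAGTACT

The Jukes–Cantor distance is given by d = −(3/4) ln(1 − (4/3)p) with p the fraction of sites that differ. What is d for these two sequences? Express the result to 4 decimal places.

The sequences differ at positions 8 (A/G), 10 (G/T), 25 (G/A).
p = 3/27 = 0.111111.
d = −0.75 · ln(1 − (4/3)·0.111111) = −0.75 · ln(0.851852) = −0.75 · (-0.160342) = 0.1203.

0.1203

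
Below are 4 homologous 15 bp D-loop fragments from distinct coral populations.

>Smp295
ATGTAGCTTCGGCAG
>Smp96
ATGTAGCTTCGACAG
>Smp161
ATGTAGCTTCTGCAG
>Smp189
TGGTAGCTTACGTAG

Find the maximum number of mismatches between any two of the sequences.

6

Pairwise Hamming distances:
  Smp295 vs Smp96: 1
  Smp295 vs Smp161: 1
  Smp295 vs Smp189: 5
  Smp96 vs Smp161: 2
  Smp96 vs Smp189: 6
  Smp161 vs Smp189: 5
The largest is 6, between Smp96 and Smp189.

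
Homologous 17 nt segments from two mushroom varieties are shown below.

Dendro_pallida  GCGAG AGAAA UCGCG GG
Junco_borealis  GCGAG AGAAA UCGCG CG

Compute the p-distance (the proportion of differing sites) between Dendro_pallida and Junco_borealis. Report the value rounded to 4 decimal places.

Differing sites — 16:G/C.
There are 1 differences over 17 sites, so p = 1/17 = 0.0588.

0.0588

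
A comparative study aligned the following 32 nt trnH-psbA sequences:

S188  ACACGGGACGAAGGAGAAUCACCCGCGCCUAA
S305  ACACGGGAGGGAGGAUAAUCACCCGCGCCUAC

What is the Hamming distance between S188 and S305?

4

The sequences differ at positions 9 (C/G), 11 (A/G), 16 (G/U), 32 (A/C).
That gives 4 mismatches out of 32 aligned sites, so the Hamming distance is 4.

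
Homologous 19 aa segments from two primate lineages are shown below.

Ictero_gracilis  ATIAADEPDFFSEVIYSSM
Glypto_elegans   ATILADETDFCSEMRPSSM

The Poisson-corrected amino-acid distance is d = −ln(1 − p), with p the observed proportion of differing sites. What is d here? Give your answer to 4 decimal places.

The sequences differ at positions 4 (A/L), 8 (P/T), 11 (F/C), 14 (V/M), 15 (I/R), 16 (Y/P).
p = 6/19 = 0.315789.
d = −ln(1 − 0.315789) = −ln(0.684211) = 0.3795.

0.3795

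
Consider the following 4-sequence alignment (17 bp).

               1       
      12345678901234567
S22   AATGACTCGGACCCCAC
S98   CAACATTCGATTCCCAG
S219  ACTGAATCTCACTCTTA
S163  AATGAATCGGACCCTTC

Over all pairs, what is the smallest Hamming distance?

3

Pairwise Hamming distances:
  S22 vs S98: 8
  S22 vs S219: 8
  S22 vs S163: 3
  S98 vs S219: 13
  S98 vs S163: 10
  S219 vs S163: 5
The smallest is 3, between S22 and S163.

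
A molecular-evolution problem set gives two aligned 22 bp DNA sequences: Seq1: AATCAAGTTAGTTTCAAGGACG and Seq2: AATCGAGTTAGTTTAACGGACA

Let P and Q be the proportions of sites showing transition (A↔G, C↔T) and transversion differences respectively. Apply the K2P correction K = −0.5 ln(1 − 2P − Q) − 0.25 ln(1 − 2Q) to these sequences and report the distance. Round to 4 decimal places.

Differing sites — 5:A/G (Ti); 15:C/A (Tv); 17:A/C (Tv); 22:G/A (Ti).
Of the 4 differences, 2 transitions and 2 transversions over 22 sites: P = 2/22 = 0.090909, Q = 2/22 = 0.090909.
d = −0.5·ln(0.727273) − 0.25·ln(0.818182) = −0.5·(-0.318453) − 0.25·(-0.200670) = 0.2094.

0.2094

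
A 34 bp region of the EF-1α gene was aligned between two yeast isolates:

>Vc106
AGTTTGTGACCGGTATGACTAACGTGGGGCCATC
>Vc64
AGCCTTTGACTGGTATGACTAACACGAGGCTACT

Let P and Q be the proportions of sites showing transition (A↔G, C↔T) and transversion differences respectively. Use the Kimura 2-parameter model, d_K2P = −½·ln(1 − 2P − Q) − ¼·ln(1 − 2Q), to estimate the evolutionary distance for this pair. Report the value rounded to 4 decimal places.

The sequences differ at positions 3 (T/C, transition), 4 (T/C, transition), 6 (G/T, transversion), 11 (C/T, transition), 24 (G/A, transition), 25 (T/C, transition), 27 (G/A, transition), 31 (C/T, transition), 33 (T/C, transition), 34 (C/T, transition).
Of the 10 differences, 9 transitions and 1 transversion over 34 sites: P = 9/34 = 0.264706, Q = 1/34 = 0.029412.
d = −0.5·ln(0.441176) − 0.25·ln(0.941176) = −0.5·(-0.818311) − 0.25·(-0.060625) = 0.4243.

0.4243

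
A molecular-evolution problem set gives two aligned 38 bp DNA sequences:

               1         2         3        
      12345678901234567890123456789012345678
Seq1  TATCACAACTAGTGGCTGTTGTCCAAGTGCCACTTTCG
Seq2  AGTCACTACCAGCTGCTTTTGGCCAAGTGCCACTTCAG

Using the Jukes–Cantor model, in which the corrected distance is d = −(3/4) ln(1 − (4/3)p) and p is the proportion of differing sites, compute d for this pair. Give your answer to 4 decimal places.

Mismatches occur at site 1 (T/A), site 2 (A/G), site 7 (A/T), site 10 (T/C), site 13 (T/C), site 14 (G/T), site 18 (G/T), site 22 (T/G), site 36 (T/C), site 37 (C/A).
p = 10/38 = 0.263158.
d = −0.75 · ln(1 − (4/3)·0.263158) = −0.75 · ln(0.649123) = −0.75 · (-0.432133) = 0.3241.

0.3241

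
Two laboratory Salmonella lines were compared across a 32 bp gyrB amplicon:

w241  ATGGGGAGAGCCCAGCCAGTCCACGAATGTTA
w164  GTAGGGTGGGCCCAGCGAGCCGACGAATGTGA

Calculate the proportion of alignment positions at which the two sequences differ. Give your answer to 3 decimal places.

0.250

The sequences differ at positions 1 (A/G), 3 (G/A), 7 (A/T), 9 (A/G), 17 (C/G), 20 (T/C), 22 (C/G), 31 (T/G).
There are 8 differences over 32 sites, so p = 8/32 = 0.250.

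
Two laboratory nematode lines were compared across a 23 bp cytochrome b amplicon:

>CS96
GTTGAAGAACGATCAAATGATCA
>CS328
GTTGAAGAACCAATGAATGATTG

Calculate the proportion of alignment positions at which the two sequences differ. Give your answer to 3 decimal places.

0.261

Mismatches occur at site 11 (G→C), site 13 (T→A), site 14 (C→T), site 15 (A→G), site 22 (C→T), site 23 (A→G).
There are 6 differences over 23 sites, so p = 6/23 = 0.261.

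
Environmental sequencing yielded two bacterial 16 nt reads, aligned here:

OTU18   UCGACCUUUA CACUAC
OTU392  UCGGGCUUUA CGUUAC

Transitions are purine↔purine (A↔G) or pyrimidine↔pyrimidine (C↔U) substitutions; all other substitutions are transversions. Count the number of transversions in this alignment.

Mismatches occur at site 4 (A↔G, transition), site 5 (C↔G, transversion), site 12 (A↔G, transition), site 13 (C↔U, transition).
Of the 4 differences, 3 transitions and 1 transversion, so the answer is 1.

1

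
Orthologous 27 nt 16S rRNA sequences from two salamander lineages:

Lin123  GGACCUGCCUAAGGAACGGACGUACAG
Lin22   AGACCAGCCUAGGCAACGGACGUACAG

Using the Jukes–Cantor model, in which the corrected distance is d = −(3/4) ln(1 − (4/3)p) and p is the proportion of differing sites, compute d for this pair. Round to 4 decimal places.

0.1650

Differing sites — 1:G/A; 6:U/A; 12:A/G; 14:G/C.
p = 4/27 = 0.148148.
d = −0.75 · ln(1 − (4/3)·0.148148) = −0.75 · ln(0.802469) = −0.75 · (-0.220062) = 0.1650.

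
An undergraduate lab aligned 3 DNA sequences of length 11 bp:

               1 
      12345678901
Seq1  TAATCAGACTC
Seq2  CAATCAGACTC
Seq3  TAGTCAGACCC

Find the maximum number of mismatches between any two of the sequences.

Pairwise Hamming distances:
  Seq1 vs Seq2: 1
  Seq1 vs Seq3: 2
  Seq2 vs Seq3: 3
The largest is 3, between Seq2 and Seq3.

3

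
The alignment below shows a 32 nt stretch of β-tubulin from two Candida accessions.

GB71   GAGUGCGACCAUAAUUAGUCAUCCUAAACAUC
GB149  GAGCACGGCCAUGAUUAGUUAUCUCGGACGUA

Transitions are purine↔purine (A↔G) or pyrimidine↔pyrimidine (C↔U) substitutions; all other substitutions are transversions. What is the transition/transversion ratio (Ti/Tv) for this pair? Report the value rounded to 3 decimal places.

Mismatches occur at site 4 (U↔C, transition), site 5 (G↔A, transition), site 8 (A↔G, transition), site 13 (A↔G, transition), site 20 (C↔U, transition), site 24 (C↔U, transition), site 25 (U↔C, transition), site 26 (A↔G, transition), site 27 (A↔G, transition), site 30 (A↔G, transition), site 32 (C↔A, transversion).
Of the 11 differences, 10 transitions and 1 transversion, so Ti/Tv = 10/1 = 10.000.

10.000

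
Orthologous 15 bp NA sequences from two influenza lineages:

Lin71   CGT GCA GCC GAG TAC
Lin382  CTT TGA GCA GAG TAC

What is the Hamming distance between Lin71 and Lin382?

Mismatches occur at site 2 (G/T), site 4 (G/T), site 5 (C/G), site 9 (C/A).
That gives 4 mismatches out of 15 aligned sites, so the Hamming distance is 4.

4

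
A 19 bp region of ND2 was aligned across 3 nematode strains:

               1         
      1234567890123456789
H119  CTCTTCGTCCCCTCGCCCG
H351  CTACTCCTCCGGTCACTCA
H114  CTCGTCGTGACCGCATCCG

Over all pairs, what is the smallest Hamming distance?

Pairwise Hamming distances:
  H119 vs H351: 8
  H119 vs H114: 6
  H351 vs H114: 11
The smallest is 6, between H119 and H114.

6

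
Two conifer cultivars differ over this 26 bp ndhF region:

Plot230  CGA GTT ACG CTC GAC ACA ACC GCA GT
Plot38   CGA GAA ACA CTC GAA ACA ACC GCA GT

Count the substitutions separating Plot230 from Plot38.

The sequences differ at positions 5 (T/A), 6 (T/A), 9 (G/A), 15 (C/A).
That gives 4 mismatches out of 26 aligned sites, so the Hamming distance is 4.

4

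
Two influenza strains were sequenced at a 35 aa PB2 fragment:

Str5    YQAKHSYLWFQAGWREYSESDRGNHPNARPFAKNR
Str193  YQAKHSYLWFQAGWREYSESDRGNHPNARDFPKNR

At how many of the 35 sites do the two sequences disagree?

Mismatches occur at site 30 (P→D), site 32 (A→P).
That gives 2 mismatches out of 35 aligned sites, so the Hamming distance is 2.

2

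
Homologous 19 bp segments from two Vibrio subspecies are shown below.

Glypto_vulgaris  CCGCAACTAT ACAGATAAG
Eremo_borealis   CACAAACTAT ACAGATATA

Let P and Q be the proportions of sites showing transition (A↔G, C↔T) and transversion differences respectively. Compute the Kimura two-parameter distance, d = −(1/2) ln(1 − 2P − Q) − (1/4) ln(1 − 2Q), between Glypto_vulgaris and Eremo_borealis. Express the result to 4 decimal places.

0.3264

The sequences differ at positions 2 (C/A, transversion), 3 (G/C, transversion), 4 (C/A, transversion), 18 (A/T, transversion), 19 (G/A, transition).
Of the 5 differences, 1 transition and 4 transversions over 19 sites: P = 1/19 = 0.052632, Q = 4/19 = 0.210526.
d = −0.5·ln(0.684210) − 0.25·ln(0.578948) = −0.5·(-0.379490) − 0.25·(-0.546543) = 0.3264.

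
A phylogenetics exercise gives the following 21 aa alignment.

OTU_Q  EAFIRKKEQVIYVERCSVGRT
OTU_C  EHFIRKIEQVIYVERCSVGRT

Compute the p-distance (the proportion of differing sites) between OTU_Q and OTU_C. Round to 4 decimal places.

0.0952

The sequences differ at positions 2 (A/H), 7 (K/I).
There are 2 differences over 21 sites, so p = 2/21 = 0.0952.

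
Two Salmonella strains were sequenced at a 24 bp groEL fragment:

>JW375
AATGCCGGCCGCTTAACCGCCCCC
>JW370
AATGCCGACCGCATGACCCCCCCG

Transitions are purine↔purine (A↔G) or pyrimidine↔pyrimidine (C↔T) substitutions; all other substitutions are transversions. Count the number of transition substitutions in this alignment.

2

The sequences differ at positions 8 (G/A, transition), 13 (T/A, transversion), 15 (A/G, transition), 19 (G/C, transversion), 24 (C/G, transversion).
Of the 5 differences, 2 transitions and 3 transversions, so the answer is 2.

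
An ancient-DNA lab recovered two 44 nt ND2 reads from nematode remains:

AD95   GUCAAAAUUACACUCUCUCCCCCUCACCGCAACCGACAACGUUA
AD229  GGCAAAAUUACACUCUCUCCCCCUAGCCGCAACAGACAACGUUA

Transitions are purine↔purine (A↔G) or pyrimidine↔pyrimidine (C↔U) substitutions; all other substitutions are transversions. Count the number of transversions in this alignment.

Differing sites — 2:U/G (Tv); 25:C/A (Tv); 26:A/G (Ti); 34:C/A (Tv).
Of the 4 differences, 1 transition and 3 transversions, so the answer is 3.

3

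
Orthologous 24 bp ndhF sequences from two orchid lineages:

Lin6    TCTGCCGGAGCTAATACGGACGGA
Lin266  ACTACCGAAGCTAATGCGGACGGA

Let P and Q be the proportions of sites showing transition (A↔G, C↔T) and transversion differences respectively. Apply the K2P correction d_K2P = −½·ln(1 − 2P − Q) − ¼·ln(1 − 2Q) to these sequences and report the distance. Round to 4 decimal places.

Mismatches occur at site 1 (T↔A, transversion), site 4 (G↔A, transition), site 8 (G↔A, transition), site 16 (A↔G, transition).
Of the 4 differences, 3 transitions and 1 transversion over 24 sites: P = 3/24 = 0.125000, Q = 1/24 = 0.041667.
d = −0.5·ln(0.708333) − 0.25·ln(0.916666) = −0.5·(-0.344841) − 0.25·(-0.087012) = 0.1942.

0.1942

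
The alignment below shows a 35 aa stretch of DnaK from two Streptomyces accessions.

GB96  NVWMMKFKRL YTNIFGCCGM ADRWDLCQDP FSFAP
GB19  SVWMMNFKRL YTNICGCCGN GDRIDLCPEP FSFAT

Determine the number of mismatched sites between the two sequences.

9

Mismatches occur at site 1 (N↔S), site 6 (K↔N), site 15 (F↔C), site 20 (M↔N), site 21 (A↔G), site 24 (W↔I), site 28 (Q↔P), site 29 (D↔E), site 35 (P↔T).
That gives 9 mismatches out of 35 aligned sites, so the Hamming distance is 9.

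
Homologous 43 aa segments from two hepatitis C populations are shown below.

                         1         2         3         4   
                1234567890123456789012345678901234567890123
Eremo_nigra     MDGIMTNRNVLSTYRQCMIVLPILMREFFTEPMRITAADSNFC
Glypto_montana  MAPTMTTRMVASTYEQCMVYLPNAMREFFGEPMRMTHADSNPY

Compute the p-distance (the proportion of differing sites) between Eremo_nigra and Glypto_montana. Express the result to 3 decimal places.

0.372

The sequences differ at positions 2 (D/A), 3 (G/P), 4 (I/T), 7 (N/T), 9 (N/M), 11 (L/A), 15 (R/E), 19 (I/V), 20 (V/Y), 23 (I/N), 24 (L/A), 30 (T/G), 35 (I/M), 37 (A/H), 42 (F/P), 43 (C/Y).
There are 16 differences over 43 sites, so p = 16/43 = 0.372.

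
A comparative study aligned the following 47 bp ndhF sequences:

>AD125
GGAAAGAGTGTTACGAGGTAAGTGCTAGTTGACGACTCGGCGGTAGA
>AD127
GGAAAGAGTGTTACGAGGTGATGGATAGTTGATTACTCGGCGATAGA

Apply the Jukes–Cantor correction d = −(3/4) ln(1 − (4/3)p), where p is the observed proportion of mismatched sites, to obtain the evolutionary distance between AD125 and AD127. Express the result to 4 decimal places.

0.1660

The sequences differ at positions 20 (A/G), 22 (G/T), 23 (T/G), 25 (C/A), 33 (C/T), 34 (G/T), 43 (G/A).
p = 7/47 = 0.148936.
d = −0.75 · ln(1 − (4/3)·0.148936) = −0.75 · ln(0.801419) = −0.75 · (-0.221371) = 0.1660.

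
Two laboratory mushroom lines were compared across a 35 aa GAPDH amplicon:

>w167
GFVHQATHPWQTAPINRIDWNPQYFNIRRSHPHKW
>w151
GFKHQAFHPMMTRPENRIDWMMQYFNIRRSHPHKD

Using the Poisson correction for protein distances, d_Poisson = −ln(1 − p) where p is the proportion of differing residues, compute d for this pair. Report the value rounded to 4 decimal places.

Mismatches occur at site 3 (V↔K), site 7 (T↔F), site 10 (W↔M), site 11 (Q↔M), site 13 (A↔R), site 15 (I↔E), site 21 (N↔M), site 22 (P↔M), site 35 (W↔D).
p = 9/35 = 0.257143.
d = −ln(1 − 0.257143) = −ln(0.742857) = 0.2973.

0.2973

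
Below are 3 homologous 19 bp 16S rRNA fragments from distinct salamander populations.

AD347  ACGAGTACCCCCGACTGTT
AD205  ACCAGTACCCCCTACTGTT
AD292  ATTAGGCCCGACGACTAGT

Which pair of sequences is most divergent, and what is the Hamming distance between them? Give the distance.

Pairwise Hamming distances:
  AD347 vs AD205: 2
  AD347 vs AD292: 8
  AD205 vs AD292: 9
The largest is 9, between AD205 and AD292.

9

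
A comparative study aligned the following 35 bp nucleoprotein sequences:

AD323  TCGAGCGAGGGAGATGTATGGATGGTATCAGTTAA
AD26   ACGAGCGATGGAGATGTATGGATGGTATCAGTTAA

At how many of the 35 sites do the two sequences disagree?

Mismatches occur at site 1 (T/A), site 9 (G/T).
That gives 2 mismatches out of 35 aligned sites, so the Hamming distance is 2.

2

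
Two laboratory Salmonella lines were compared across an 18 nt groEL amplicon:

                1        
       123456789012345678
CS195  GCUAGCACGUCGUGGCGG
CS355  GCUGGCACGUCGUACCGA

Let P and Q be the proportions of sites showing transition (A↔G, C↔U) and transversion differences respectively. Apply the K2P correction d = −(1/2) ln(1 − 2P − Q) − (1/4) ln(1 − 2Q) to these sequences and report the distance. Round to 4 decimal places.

0.2757

Mismatches occur at site 4 (A↔G, transition), site 14 (G↔A, transition), site 15 (G↔C, transversion), site 18 (G↔A, transition).
Of the 4 differences, 3 transitions and 1 transversion over 18 sites: P = 3/18 = 0.166667, Q = 1/18 = 0.055556.
d = −0.5·ln(0.611110) − 0.25·ln(0.888888) = −0.5·(-0.492478) − 0.25·(-0.117784) = 0.2757.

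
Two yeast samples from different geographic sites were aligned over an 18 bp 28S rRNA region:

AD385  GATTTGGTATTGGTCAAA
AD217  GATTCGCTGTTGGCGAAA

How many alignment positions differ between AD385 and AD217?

5

The sequences differ at positions 5 (T/C), 7 (G/C), 9 (A/G), 14 (T/C), 15 (C/G).
That gives 5 mismatches out of 18 aligned sites, so the Hamming distance is 5.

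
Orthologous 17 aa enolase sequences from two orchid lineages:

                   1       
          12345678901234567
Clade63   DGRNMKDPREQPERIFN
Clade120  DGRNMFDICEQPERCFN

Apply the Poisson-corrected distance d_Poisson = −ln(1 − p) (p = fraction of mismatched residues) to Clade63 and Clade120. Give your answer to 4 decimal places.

0.2683

The sequences differ at positions 6 (K/F), 8 (P/I), 9 (R/C), 15 (I/C).
p = 4/17 = 0.235294.
d = −ln(1 − 0.235294) = −ln(0.764706) = 0.2683.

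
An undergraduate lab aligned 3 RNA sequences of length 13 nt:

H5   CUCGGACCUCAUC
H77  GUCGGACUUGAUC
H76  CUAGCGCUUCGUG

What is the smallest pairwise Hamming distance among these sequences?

3

Pairwise Hamming distances:
  H5 vs H77: 3
  H5 vs H76: 6
  H77 vs H76: 7
The smallest is 3, between H5 and H77.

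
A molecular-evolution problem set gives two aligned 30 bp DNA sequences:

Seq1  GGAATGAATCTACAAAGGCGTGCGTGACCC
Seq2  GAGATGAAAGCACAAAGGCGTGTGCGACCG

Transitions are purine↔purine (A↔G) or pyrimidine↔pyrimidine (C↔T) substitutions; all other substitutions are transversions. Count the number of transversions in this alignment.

Mismatches occur at site 2 (G→A, transition), site 3 (A→G, transition), site 9 (T→A, transversion), site 10 (C→G, transversion), site 11 (T→C, transition), site 23 (C→T, transition), site 25 (T→C, transition), site 30 (C→G, transversion).
Of the 8 differences, 5 transitions and 3 transversions, so the answer is 3.

3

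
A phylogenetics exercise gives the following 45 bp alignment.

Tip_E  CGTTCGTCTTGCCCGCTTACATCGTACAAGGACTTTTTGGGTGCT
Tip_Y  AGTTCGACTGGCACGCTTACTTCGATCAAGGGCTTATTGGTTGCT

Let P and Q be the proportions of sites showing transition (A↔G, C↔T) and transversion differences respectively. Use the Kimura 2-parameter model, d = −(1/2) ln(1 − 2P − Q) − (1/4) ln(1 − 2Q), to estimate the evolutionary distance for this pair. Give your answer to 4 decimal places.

0.2679

The sequences differ at positions 1 (C/A, transversion), 7 (T/A, transversion), 10 (T/G, transversion), 13 (C/A, transversion), 21 (A/T, transversion), 25 (T/A, transversion), 26 (A/T, transversion), 32 (A/G, transition), 36 (T/A, transversion), 41 (G/T, transversion).
Of the 10 differences, 1 transition and 9 transversions over 45 sites: P = 1/45 = 0.022222, Q = 9/45 = 0.200000.
d = −0.5·ln(0.755556) − 0.25·ln(0.600000) = −0.5·(-0.280301) − 0.25·(-0.510826) = 0.2679.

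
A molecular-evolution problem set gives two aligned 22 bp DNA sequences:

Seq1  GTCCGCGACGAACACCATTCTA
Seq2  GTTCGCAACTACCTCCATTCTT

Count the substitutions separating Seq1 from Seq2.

6

Mismatches occur at site 3 (C→T), site 7 (G→A), site 10 (G→T), site 12 (A→C), site 14 (A→T), site 22 (A→T).
That gives 6 mismatches out of 22 aligned sites, so the Hamming distance is 6.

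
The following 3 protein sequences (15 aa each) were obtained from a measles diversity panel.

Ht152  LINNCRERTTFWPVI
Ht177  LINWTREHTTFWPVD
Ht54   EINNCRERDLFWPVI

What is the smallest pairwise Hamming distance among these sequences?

3

Pairwise Hamming distances:
  Ht152 vs Ht177: 4
  Ht152 vs Ht54: 3
  Ht177 vs Ht54: 7
The smallest is 3, between Ht152 and Ht54.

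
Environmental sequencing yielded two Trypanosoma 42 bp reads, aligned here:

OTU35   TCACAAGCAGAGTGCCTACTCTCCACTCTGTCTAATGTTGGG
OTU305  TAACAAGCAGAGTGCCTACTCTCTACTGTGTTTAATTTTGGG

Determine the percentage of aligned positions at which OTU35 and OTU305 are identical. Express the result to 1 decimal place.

88.1%

Mismatches occur at site 2 (C/A), site 24 (C/T), site 28 (C/G), site 32 (C/T), site 37 (G/T).
37 of the 42 sites match, so the percent identity is 37/42 × 100 = 88.1%.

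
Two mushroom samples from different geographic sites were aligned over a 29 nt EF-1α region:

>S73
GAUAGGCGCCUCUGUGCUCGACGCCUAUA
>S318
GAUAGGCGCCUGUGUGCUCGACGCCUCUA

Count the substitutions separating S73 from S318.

2

Differing sites — 12:C/G; 27:A/C.
That gives 2 mismatches out of 29 aligned sites, so the Hamming distance is 2.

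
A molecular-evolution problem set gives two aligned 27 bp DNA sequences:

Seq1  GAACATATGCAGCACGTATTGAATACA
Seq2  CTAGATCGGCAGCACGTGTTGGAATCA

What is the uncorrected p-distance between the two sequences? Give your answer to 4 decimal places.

0.3333

The sequences differ at positions 1 (G/C), 2 (A/T), 4 (C/G), 7 (A/C), 8 (T/G), 18 (A/G), 22 (A/G), 24 (T/A), 25 (A/T).
There are 9 differences over 27 sites, so p = 9/27 = 0.3333.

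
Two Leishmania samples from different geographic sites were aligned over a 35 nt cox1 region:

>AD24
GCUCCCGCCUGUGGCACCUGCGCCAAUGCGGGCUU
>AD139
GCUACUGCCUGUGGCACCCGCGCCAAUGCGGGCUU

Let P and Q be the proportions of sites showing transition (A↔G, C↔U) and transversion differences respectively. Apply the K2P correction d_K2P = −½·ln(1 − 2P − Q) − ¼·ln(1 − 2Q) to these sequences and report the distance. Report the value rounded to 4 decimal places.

Differing sites — 4:C/A (Tv); 6:C/U (Ti); 19:U/C (Ti).
Of the 3 differences, 2 transitions and 1 transversion over 35 sites: P = 2/35 = 0.057143, Q = 1/35 = 0.028571.
d = −0.5·ln(0.857143) − 0.25·ln(0.942858) = −0.5·(-0.154151) − 0.25·(-0.058840) = 0.0918.

0.0918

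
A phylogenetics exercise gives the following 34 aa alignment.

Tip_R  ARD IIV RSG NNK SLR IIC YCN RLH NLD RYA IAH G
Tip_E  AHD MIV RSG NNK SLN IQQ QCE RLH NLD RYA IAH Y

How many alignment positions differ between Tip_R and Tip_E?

8

The sequences differ at positions 2 (R/H), 4 (I/M), 15 (R/N), 17 (I/Q), 18 (C/Q), 19 (Y/Q), 21 (N/E), 34 (G/Y).
That gives 8 mismatches out of 34 aligned sites, so the Hamming distance is 8.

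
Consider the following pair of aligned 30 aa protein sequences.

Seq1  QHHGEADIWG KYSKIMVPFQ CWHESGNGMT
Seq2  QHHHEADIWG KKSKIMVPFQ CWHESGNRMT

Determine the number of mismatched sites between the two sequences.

The sequences differ at positions 4 (G/H), 12 (Y/K), 28 (G/R).
That gives 3 mismatches out of 30 aligned sites, so the Hamming distance is 3.

3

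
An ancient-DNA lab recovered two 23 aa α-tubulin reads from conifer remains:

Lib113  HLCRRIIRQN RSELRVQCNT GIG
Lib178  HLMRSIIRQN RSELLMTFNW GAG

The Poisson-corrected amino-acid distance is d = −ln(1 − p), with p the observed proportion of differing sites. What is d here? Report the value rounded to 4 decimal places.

0.4274

Differing sites — 3:C/M; 5:R/S; 15:R/L; 16:V/M; 17:Q/T; 18:C/F; 20:T/W; 22:I/A.
p = 8/23 = 0.347826.
d = −ln(1 − 0.347826) = −ln(0.652174) = 0.4274.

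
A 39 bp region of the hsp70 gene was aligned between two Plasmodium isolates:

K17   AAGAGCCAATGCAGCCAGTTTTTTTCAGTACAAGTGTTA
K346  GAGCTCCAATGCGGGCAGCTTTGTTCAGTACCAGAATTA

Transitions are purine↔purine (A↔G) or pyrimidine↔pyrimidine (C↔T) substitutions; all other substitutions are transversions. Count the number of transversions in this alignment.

The sequences differ at positions 1 (A/G, transition), 4 (A/C, transversion), 5 (G/T, transversion), 13 (A/G, transition), 15 (C/G, transversion), 19 (T/C, transition), 23 (T/G, transversion), 32 (A/C, transversion), 35 (T/A, transversion), 36 (G/A, transition).
Of the 10 differences, 4 transitions and 6 transversions, so the answer is 6.

6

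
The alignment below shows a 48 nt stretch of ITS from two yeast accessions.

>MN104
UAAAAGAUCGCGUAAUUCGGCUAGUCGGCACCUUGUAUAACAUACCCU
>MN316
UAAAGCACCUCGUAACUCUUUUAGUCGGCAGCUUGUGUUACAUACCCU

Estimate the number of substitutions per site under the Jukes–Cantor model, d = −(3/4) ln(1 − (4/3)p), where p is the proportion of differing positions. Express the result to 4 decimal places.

Differing sites — 5:A/G; 6:G/C; 8:U/C; 10:G/U; 16:U/C; 19:G/U; 20:G/U; 21:C/U; 31:C/G; 37:A/G; 39:A/U.
p = 11/48 = 0.229167.
d = −0.75 · ln(1 − (4/3)·0.229167) = −0.75 · ln(0.694444) = −0.75 · (-0.364644) = 0.2735.

0.2735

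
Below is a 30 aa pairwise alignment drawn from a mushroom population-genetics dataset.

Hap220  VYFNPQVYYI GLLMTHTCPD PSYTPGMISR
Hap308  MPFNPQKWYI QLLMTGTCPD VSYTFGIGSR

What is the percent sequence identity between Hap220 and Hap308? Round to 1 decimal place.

Mismatches occur at site 1 (V↔M), site 2 (Y↔P), site 7 (V↔K), site 8 (Y↔W), site 11 (G↔Q), site 16 (H↔G), site 21 (P↔V), site 25 (P↔F), site 27 (M↔I), site 28 (I↔G).
20 of the 30 sites match, so the percent identity is 20/30 × 100 = 66.7%.

66.7%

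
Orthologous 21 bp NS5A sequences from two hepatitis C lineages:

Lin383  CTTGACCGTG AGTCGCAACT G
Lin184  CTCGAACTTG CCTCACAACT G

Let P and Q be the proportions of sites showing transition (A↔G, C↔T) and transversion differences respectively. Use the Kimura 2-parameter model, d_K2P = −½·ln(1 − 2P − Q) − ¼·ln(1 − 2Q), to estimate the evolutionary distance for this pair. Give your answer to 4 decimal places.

0.3597

The sequences differ at positions 3 (T/C, transition), 6 (C/A, transversion), 8 (G/T, transversion), 11 (A/C, transversion), 12 (G/C, transversion), 15 (G/A, transition).
Of the 6 differences, 2 transitions and 4 transversions over 21 sites: P = 2/21 = 0.095238, Q = 4/21 = 0.190476.
d = −0.5·ln(0.619048) − 0.25·ln(0.619048) = −0.5·(-0.479572) − 0.25·(-0.479572) = 0.3597.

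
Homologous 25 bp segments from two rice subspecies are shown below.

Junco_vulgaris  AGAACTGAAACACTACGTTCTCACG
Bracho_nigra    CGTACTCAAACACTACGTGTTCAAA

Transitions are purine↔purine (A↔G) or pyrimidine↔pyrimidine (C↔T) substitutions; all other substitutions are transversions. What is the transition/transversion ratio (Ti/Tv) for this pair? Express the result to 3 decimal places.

0.400

The sequences differ at positions 1 (A/C, transversion), 3 (A/T, transversion), 7 (G/C, transversion), 19 (T/G, transversion), 20 (C/T, transition), 24 (C/A, transversion), 25 (G/A, transition).
Of the 7 differences, 2 transitions and 5 transversions, so Ti/Tv = 2/5 = 0.400.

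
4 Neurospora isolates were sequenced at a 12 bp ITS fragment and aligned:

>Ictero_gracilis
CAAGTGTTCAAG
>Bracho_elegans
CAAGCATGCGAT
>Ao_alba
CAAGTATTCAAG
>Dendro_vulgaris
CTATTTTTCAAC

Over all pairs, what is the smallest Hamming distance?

1

Pairwise Hamming distances:
  Ictero_gracilis vs Bracho_elegans: 5
  Ictero_gracilis vs Ao_alba: 1
  Ictero_gracilis vs Dendro_vulgaris: 4
  Bracho_elegans vs Ao_alba: 4
  Bracho_elegans vs Dendro_vulgaris: 7
  Ao_alba vs Dendro_vulgaris: 4
The smallest is 1, between Ictero_gracilis and Ao_alba.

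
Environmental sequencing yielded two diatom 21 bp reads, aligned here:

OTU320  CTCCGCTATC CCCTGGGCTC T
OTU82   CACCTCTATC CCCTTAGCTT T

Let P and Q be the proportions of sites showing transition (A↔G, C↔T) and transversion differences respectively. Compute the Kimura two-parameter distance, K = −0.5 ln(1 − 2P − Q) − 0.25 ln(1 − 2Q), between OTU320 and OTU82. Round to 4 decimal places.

Mismatches occur at site 2 (T→A, transversion), site 5 (G→T, transversion), site 15 (G→T, transversion), site 16 (G→A, transition), site 20 (C→T, transition).
Of the 5 differences, 2 transitions and 3 transversions over 21 sites: P = 2/21 = 0.095238, Q = 3/21 = 0.142857.
d = −0.5·ln(0.666667) − 0.25·ln(0.714286) = −0.5·(-0.405465) − 0.25·(-0.336472) = 0.2869.

0.2869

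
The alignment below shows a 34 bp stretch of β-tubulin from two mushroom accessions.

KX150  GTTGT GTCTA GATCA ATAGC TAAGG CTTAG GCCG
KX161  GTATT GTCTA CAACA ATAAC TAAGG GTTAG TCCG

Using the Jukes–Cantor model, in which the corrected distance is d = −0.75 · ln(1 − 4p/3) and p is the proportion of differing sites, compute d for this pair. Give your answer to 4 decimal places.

0.2407

The sequences differ at positions 3 (T/A), 4 (G/T), 11 (G/C), 13 (T/A), 19 (G/A), 26 (C/G), 31 (G/T).
p = 7/34 = 0.205882.
d = −0.75 · ln(1 − (4/3)·0.205882) = −0.75 · ln(0.725491) = −0.75 · (-0.320907) = 0.2407.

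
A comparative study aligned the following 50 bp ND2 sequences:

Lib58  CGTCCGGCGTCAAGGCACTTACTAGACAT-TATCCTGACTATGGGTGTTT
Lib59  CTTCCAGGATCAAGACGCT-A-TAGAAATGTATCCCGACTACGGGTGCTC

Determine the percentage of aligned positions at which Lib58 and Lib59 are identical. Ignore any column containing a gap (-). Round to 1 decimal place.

76.6%

Excluding the 3 gap columns leaves 47 comparable sites.
The sequences differ at positions 2 (G/T), 6 (G/A), 8 (C/G), 9 (G/A), 15 (G/A), 17 (A/G), 27 (C/A), 36 (T/C), 42 (T/C), 48 (T/C), 50 (T/C).
36 of the 47 comparable sites match, so the percent identity is 36/47 × 100 = 76.6%.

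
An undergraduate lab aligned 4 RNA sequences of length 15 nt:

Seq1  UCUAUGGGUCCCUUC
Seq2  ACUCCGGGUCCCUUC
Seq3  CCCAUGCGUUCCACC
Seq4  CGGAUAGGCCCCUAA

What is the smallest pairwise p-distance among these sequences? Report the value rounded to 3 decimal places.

Pairwise Hamming distances:
  Seq1 vs Seq2: 3
  Seq1 vs Seq3: 6
  Seq1 vs Seq4: 7
  Seq2 vs Seq3: 8
  Seq2 vs Seq4: 9
  Seq3 vs Seq4: 9
The smallest is 3 mismatches, between Seq1 and Seq2; p = 3/15 = 0.200.

0.200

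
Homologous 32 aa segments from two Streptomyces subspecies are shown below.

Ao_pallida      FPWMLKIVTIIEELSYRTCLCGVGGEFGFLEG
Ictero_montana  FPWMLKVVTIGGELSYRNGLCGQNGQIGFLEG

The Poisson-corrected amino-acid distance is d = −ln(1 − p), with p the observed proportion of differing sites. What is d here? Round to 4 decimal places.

0.3302

The sequences differ at positions 7 (I/V), 11 (I/G), 12 (E/G), 18 (T/N), 19 (C/G), 23 (V/Q), 24 (G/N), 26 (E/Q), 27 (F/I).
p = 9/32 = 0.281250.
d = −ln(1 − 0.281250) = −ln(0.718750) = 0.3302.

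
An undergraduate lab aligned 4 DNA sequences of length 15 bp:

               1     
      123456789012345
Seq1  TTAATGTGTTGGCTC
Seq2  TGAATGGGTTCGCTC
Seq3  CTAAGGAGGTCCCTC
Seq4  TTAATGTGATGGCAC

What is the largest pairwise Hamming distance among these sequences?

7

Pairwise Hamming distances:
  Seq1 vs Seq2: 3
  Seq1 vs Seq3: 6
  Seq1 vs Seq4: 2
  Seq2 vs Seq3: 6
  Seq2 vs Seq4: 5
  Seq3 vs Seq4: 7
The largest is 7, between Seq3 and Seq4.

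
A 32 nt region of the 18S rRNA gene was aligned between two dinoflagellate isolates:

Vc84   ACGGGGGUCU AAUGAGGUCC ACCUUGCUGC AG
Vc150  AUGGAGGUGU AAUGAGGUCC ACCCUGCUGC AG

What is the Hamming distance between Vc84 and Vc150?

Mismatches occur at site 2 (C/U), site 5 (G/A), site 9 (C/G), site 24 (U/C).
That gives 4 mismatches out of 32 aligned sites, so the Hamming distance is 4.

4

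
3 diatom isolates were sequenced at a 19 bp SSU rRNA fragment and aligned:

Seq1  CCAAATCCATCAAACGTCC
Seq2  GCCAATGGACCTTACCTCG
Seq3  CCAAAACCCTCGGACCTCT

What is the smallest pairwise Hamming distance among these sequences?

Pairwise Hamming distances:
  Seq1 vs Seq2: 9
  Seq1 vs Seq3: 6
  Seq2 vs Seq3: 10
The smallest is 6, between Seq1 and Seq3.

6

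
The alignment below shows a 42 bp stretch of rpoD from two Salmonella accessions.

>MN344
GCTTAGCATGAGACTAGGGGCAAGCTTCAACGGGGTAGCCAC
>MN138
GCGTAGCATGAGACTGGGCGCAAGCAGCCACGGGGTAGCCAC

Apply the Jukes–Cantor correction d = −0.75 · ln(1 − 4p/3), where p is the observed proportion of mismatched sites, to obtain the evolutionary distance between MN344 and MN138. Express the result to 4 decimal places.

Mismatches occur at site 3 (T→G), site 16 (A→G), site 19 (G→C), site 26 (T→A), site 27 (T→G), site 29 (A→C).
p = 6/42 = 0.142857.
d = −0.75 · ln(1 − (4/3)·0.142857) = −0.75 · ln(0.809524) = −0.75 · (-0.211309) = 0.1585.

0.1585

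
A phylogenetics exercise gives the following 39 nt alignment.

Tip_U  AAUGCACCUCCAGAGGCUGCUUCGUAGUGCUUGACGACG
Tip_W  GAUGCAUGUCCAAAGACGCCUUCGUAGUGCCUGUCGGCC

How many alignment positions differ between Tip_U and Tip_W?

11

Mismatches occur at site 1 (A→G), site 7 (C→U), site 8 (C→G), site 13 (G→A), site 16 (G→A), site 18 (U→G), site 19 (G→C), site 31 (U→C), site 34 (A→U), site 37 (A→G), site 39 (G→C).
That gives 11 mismatches out of 39 aligned sites, so the Hamming distance is 11.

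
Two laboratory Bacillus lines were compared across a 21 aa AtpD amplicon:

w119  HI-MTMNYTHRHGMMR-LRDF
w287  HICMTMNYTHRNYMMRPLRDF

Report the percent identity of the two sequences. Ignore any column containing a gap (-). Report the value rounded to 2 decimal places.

Excluding the 2 gap columns leaves 19 comparable sites.
Mismatches occur at site 12 (H→N), site 13 (G→Y).
17 of the 19 comparable sites match, so the percent identity is 17/19 × 100 = 89.47%.

89.47%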